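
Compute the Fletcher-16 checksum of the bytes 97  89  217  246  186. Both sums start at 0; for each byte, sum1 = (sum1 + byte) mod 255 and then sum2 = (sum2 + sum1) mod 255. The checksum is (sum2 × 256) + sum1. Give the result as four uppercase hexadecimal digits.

Running sums (mod 255):
  after byte 0 (97): sum1=97, sum2=97
  after byte 1 (89): sum1=186, sum2=28
  after byte 2 (217): sum1=148, sum2=176
  after byte 3 (246): sum1=139, sum2=60
  after byte 4 (186): sum1=70, sum2=130
Checksum = sum2·256 + sum1 = 130·256 + 70 = 33350 = 0x8246.

8246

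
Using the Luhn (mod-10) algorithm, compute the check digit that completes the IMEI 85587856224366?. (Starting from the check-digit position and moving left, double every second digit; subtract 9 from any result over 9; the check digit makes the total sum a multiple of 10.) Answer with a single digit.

Partial digits right→left: 6 6 3 4 2 2 6 5 8 7 8 5 5 8
Double every second digit counting from the check-digit position (so the 1st, 3rd, 5th, ... of the partial from the right).
  doubled (with −9 where >9): 3 6 4 3 7 7 1 → sum 31
  kept as-is: 6 4 2 5 7 5 8 → sum 37
Total = 31 + 37 = 68.
Check digit = (10 − (68 mod 10)) mod 10 = 2.

2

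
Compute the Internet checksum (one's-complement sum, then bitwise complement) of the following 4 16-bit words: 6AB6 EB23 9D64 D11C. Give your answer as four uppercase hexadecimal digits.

One's-complement addition (fold any carry out of bit 15 back into bit 0):
  0x6AB6 + 0xEB23 = 0x155D9 → wrap carry → 0x55DA
  0x55DA + 0x9D64 = 0x0F33E
  0xF33E + 0xD11C = 0x1C45A → wrap carry → 0xC45B
One's-complement sum = 0xC45B.
Checksum = ~0xC45B & 0xFFFF = 0x3BA4.

3BA4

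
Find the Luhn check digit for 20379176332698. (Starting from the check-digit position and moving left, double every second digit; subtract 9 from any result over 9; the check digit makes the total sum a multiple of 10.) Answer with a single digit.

9

Partial digits right→left: 8 9 6 2 3 3 6 7 1 9 7 3 0 2
Double every second digit counting from the check-digit position (so the 1st, 3rd, 5th, ... of the partial from the right).
  doubled (with −9 where >9): 7 3 6 3 2 5 0 → sum 26
  kept as-is: 9 2 3 7 9 3 2 → sum 35
Total = 26 + 35 = 61.
Check digit = (10 − (61 mod 10)) mod 10 = 9.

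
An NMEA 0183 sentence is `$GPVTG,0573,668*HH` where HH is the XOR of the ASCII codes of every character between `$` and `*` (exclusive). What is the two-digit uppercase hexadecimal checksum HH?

6B

XOR the ASCII codes of the payload characters:
  'G' = 0x47 → acc = 0x47
  'P' = 0x50 → acc = 0x17
  'V' = 0x56 → acc = 0x41
  'T' = 0x54 → acc = 0x15
  'G' = 0x47 → acc = 0x52
  ',' = 0x2C → acc = 0x7E
  '0' = 0x30 → acc = 0x4E
  '5' = 0x35 → acc = 0x7B
  '7' = 0x37 → acc = 0x4C
  '3' = 0x33 → acc = 0x7F
  ',' = 0x2C → acc = 0x53
  '6' = 0x36 → acc = 0x65
  '6' = 0x36 → acc = 0x53
  '8' = 0x38 → acc = 0x6B
Checksum = 0x6B.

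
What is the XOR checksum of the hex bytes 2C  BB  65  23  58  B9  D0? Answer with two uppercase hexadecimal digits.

E0

XOR the bytes together:
  start with 0x2C
  0x2C ⊕ 0xBB = 0x97
  0x97 ⊕ 0x65 = 0xF2
  0xF2 ⊕ 0x23 = 0xD1
  0xD1 ⊕ 0x58 = 0x89
  0x89 ⊕ 0xB9 = 0x30
  0x30 ⊕ 0xD0 = 0xE0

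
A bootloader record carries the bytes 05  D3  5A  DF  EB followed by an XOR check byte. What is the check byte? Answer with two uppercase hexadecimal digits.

XOR the bytes together:
  start with 0x05
  0x05 ⊕ 0xD3 = 0xD6
  0xD6 ⊕ 0x5A = 0x8C
  0x8C ⊕ 0xDF = 0x53
  0x53 ⊕ 0xEB = 0xB8

B8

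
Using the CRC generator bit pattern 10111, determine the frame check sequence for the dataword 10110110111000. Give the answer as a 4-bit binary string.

Append 4 zeros: 101101101110000000. Divide by 10111 (XOR where the leading bit is 1):
  pos 0: 10110 XOR 10111 = 00001
  pos 4: 11101 XOR 10111 = 01010
  pos 5: 10101 XOR 10111 = 00010
  pos 8: 10100 XOR 10111 = 00011
  pos 11: 11000 XOR 10111 = 01111
  pos 12: 11110 XOR 10111 = 01001
  pos 13: 10010 XOR 10111 = 00101
Remainder (last 4 bits) = 0101. This is the CRC / FCS.

0101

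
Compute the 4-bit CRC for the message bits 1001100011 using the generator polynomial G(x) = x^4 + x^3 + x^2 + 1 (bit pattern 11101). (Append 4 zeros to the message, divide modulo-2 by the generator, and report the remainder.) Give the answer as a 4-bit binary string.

Append 4 zeros: 10011000110000. Divide by 11101 (XOR where the leading bit is 1):
  pos 0: 10011 XOR 11101 = 01110
  pos 1: 11100 XOR 11101 = 00001
  pos 5: 10011 XOR 11101 = 01110
  pos 6: 11100 XOR 11101 = 00001
Remainder (last 4 bits) = 1000. This is the CRC / FCS.

1000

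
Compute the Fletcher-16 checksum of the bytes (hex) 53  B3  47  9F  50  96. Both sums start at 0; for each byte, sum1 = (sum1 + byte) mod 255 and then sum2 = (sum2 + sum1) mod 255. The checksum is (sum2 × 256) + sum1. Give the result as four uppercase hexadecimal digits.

Running sums (mod 255):
  after byte 0 (53): sum1=83, sum2=83
  after byte 1 (B3): sum1=7, sum2=90
  after byte 2 (47): sum1=78, sum2=168
  after byte 3 (9F): sum1=237, sum2=150
  after byte 4 (50): sum1=62, sum2=212
  after byte 5 (96): sum1=212, sum2=169
Checksum = sum2·256 + sum1 = 169·256 + 212 = 43476 = 0xA9D4.

A9D4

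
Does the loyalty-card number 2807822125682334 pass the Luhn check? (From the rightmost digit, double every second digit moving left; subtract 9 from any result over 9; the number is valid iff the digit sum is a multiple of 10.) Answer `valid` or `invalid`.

From the right, keep odd positions and double even positions (subtract 9 from any doubled value over 9):
  doubled (positions 2,4,...): 6 4 3 4 4 7 0 4 → sum 32
  kept (positions 1,3,...): 4 3 8 5 1 2 7 8 → sum 38
Total = 70.
70 mod 10 = 0, so the number is valid.

valid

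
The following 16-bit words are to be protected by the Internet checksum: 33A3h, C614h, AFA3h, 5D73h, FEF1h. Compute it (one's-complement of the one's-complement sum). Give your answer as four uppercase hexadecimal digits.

FA3E

One's-complement addition (fold any carry out of bit 15 back into bit 0):
  0x33A3 + 0xC614 = 0x0F9B7
  0xF9B7 + 0xAFA3 = 0x1A95A → wrap carry → 0xA95B
  0xA95B + 0x5D73 = 0x106CE → wrap carry → 0x06CF
  0x06CF + 0xFEF1 = 0x105C0 → wrap carry → 0x05C1
One's-complement sum = 0x05C1.
Checksum = ~0x05C1 & 0xFFFF = 0xFA3E.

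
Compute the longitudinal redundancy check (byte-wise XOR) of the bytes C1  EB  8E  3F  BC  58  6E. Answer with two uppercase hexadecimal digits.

XOR the bytes together:
  start with 0xC1
  0xC1 ⊕ 0xEB = 0x2A
  0x2A ⊕ 0x8E = 0xA4
  0xA4 ⊕ 0x3F = 0x9B
  0x9B ⊕ 0xBC = 0x27
  0x27 ⊕ 0x58 = 0x7F
  0x7F ⊕ 0x6E = 0x11

11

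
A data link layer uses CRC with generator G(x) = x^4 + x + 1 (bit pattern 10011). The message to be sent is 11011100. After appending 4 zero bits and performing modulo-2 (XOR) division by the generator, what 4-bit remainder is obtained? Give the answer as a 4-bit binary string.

Append 4 zeros: 110111000000. Divide by 10011 (XOR where the leading bit is 1):
  pos 0: 11011 XOR 10011 = 01000
  pos 1: 10001 XOR 10011 = 00010
  pos 4: 10000 XOR 10011 = 00011
  pos 7: 11000 XOR 10011 = 01011
Remainder (last 4 bits) = 1011. This is the CRC / FCS.

1011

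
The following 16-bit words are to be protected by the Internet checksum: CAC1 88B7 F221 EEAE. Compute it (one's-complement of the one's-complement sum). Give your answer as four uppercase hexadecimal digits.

One's-complement addition (fold any carry out of bit 15 back into bit 0):
  0xCAC1 + 0x88B7 = 0x15378 → wrap carry → 0x5379
  0x5379 + 0xF221 = 0x1459A → wrap carry → 0x459B
  0x459B + 0xEEAE = 0x13449 → wrap carry → 0x344A
One's-complement sum = 0x344A.
Checksum = ~0x344A & 0xFFFF = 0xCBB5.

CBB5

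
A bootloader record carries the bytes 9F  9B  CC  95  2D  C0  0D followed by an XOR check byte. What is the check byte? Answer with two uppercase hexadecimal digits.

XOR the bytes together:
  start with 0x9F
  0x9F ⊕ 0x9B = 0x04
  0x04 ⊕ 0xCC = 0xC8
  0xC8 ⊕ 0x95 = 0x5D
  0x5D ⊕ 0x2D = 0x70
  0x70 ⊕ 0xC0 = 0xB0
  0xB0 ⊕ 0x0D = 0xBD

BD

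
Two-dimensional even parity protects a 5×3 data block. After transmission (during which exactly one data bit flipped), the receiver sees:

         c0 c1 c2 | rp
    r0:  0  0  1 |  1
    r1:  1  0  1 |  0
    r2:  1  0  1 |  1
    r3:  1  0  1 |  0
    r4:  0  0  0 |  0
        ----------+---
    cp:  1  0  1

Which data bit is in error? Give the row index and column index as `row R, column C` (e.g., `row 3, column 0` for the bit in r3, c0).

Recompute each row's even parity and compare to rp:
  r0: data parity 1, sent rp 1 → ok
  r1: data parity 0, sent rp 0 → ok
  r2: data parity 0, sent rp 1 → mismatch
  r3: data parity 0, sent rp 0 → ok
  r4: data parity 0, sent rp 0 → ok
Recompute each column's even parity and compare to cp:
  c0: data parity 1, sent cp 1 → ok
  c1: data parity 0, sent cp 0 → ok
  c2: data parity 0, sent cp 1 → mismatch
Exactly one row (r2) and one column (c2) fail → the flipped bit is at their intersection.

row 2, column 2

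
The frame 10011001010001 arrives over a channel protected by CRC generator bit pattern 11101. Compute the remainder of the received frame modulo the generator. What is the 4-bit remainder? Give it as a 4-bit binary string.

Modulo-2 division of 10011001010001 by 11101:
  pos 0: 10011 XOR 11101 = 01110
  pos 1: 11100 XOR 11101 = 00001
  pos 5: 10101 XOR 11101 = 01000
  pos 6: 10000 XOR 11101 = 01101
  pos 7: 11010 XOR 11101 = 00111
  pos 9: 11101 XOR 11101 = 00000
Remainder = 0000 (zero — the frame passes the CRC check).

0000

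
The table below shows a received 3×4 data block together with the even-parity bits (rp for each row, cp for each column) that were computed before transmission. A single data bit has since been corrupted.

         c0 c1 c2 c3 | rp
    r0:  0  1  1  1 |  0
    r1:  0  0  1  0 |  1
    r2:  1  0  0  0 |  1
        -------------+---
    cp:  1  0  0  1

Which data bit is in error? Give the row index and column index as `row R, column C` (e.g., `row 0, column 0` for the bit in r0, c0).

row 0, column 1

Recompute each row's even parity and compare to rp:
  r0: data parity 1, sent rp 0 → mismatch
  r1: data parity 1, sent rp 1 → ok
  r2: data parity 1, sent rp 1 → ok
Recompute each column's even parity and compare to cp:
  c0: data parity 1, sent cp 1 → ok
  c1: data parity 1, sent cp 0 → mismatch
  c2: data parity 0, sent cp 0 → ok
  c3: data parity 1, sent cp 1 → ok
Exactly one row (r0) and one column (c1) fail → the flipped bit is at their intersection.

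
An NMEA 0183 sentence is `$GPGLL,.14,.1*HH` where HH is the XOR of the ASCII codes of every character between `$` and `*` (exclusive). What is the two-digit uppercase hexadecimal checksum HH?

XOR the ASCII codes of the payload characters:
  'G' = 0x47 → acc = 0x47
  'P' = 0x50 → acc = 0x17
  'G' = 0x47 → acc = 0x50
  'L' = 0x4C → acc = 0x1C
  'L' = 0x4C → acc = 0x50
  ',' = 0x2C → acc = 0x7C
  '.' = 0x2E → acc = 0x52
  '1' = 0x31 → acc = 0x63
  '4' = 0x34 → acc = 0x57
  ',' = 0x2C → acc = 0x7B
  '.' = 0x2E → acc = 0x55
  '1' = 0x31 → acc = 0x64
Checksum = 0x64.

64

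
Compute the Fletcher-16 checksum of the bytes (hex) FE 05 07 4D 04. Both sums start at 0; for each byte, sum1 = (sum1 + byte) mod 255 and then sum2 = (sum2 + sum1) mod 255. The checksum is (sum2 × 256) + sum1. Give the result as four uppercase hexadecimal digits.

Running sums (mod 255):
  after byte 0 (FE): sum1=254, sum2=254
  after byte 1 (05): sum1=4, sum2=3
  after byte 2 (07): sum1=11, sum2=14
  after byte 3 (4D): sum1=88, sum2=102
  after byte 4 (04): sum1=92, sum2=194
Checksum = sum2·256 + sum1 = 194·256 + 92 = 49756 = 0xC25C.

C25C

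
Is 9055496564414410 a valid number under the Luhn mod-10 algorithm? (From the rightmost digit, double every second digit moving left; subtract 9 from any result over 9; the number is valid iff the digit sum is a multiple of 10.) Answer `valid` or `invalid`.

valid

From the right, keep odd positions and double even positions (subtract 9 from any doubled value over 9):
  doubled (positions 2,4,...): 2 8 8 3 3 8 1 9 → sum 42
  kept (positions 1,3,...): 0 4 1 4 5 9 5 0 → sum 28
Total = 70.
70 mod 10 = 0, so the number is valid.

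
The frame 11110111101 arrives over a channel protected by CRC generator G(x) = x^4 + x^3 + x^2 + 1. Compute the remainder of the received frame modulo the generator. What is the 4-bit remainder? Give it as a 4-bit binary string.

1000

Modulo-2 division of 11110111101 by 11101:
  pos 0: 11110 XOR 11101 = 00011
  pos 3: 11111 XOR 11101 = 00010
  pos 6: 10101 XOR 11101 = 01000
Remainder = 1000 (nonzero — an error is detected).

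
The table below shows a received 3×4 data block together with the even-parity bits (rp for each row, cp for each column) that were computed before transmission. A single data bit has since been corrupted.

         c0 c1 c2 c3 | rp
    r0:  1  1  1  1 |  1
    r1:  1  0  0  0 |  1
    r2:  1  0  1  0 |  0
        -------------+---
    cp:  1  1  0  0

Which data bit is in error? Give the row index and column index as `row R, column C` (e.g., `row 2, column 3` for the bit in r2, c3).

Recompute each row's even parity and compare to rp:
  r0: data parity 0, sent rp 1 → mismatch
  r1: data parity 1, sent rp 1 → ok
  r2: data parity 0, sent rp 0 → ok
Recompute each column's even parity and compare to cp:
  c0: data parity 1, sent cp 1 → ok
  c1: data parity 1, sent cp 1 → ok
  c2: data parity 0, sent cp 0 → ok
  c3: data parity 1, sent cp 0 → mismatch
Exactly one row (r0) and one column (c3) fail → the flipped bit is at their intersection.

row 0, column 3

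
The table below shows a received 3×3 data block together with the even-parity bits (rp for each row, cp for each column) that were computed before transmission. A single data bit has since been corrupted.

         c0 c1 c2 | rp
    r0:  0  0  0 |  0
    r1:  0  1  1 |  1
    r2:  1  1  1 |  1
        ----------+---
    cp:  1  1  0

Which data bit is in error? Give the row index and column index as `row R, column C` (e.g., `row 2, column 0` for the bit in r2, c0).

row 1, column 1

Recompute each row's even parity and compare to rp:
  r0: data parity 0, sent rp 0 → ok
  r1: data parity 0, sent rp 1 → mismatch
  r2: data parity 1, sent rp 1 → ok
Recompute each column's even parity and compare to cp:
  c0: data parity 1, sent cp 1 → ok
  c1: data parity 0, sent cp 1 → mismatch
  c2: data parity 0, sent cp 0 → ok
Exactly one row (r1) and one column (c1) fail → the flipped bit is at their intersection.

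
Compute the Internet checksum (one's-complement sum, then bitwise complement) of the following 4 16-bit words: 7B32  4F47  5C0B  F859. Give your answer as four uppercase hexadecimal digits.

E120

One's-complement addition (fold any carry out of bit 15 back into bit 0):
  0x7B32 + 0x4F47 = 0x0CA79
  0xCA79 + 0x5C0B = 0x12684 → wrap carry → 0x2685
  0x2685 + 0xF859 = 0x11EDE → wrap carry → 0x1EDF
One's-complement sum = 0x1EDF.
Checksum = ~0x1EDF & 0xFFFF = 0xE120.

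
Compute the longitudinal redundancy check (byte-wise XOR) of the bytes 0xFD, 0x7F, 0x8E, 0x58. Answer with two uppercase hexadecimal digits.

XOR the bytes together:
  start with 0xFD
  0xFD ⊕ 0x7F = 0x82
  0x82 ⊕ 0x8E = 0x0C
  0x0C ⊕ 0x58 = 0x54

54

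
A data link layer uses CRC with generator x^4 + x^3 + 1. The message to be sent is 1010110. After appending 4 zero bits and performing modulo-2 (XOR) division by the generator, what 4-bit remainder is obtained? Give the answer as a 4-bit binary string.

0000

Append 4 zeros: 10101100000. Divide by 11001 (XOR where the leading bit is 1):
  pos 0: 10101 XOR 11001 = 01100
  pos 1: 11001 XOR 11001 = 00000
Remainder (last 4 bits) = 0000. This is the CRC / FCS.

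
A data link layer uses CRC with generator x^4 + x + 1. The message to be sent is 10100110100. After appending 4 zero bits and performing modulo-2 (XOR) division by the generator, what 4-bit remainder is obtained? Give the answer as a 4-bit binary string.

0101

Append 4 zeros: 101001101000000. Divide by 10011 (XOR where the leading bit is 1):
  pos 0: 10100 XOR 10011 = 00111
  pos 2: 11111 XOR 10011 = 01100
  pos 3: 11000 XOR 10011 = 01011
  pos 4: 10111 XOR 10011 = 00100
  pos 6: 10000 XOR 10011 = 00011
  pos 9: 11000 XOR 10011 = 01011
  pos 10: 10110 XOR 10011 = 00101
Remainder (last 4 bits) = 0101. This is the CRC / FCS.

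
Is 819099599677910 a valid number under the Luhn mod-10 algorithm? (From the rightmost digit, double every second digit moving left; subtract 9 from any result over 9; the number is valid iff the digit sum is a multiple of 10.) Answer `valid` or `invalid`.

invalid

From the right, keep odd positions and double even positions (subtract 9 from any doubled value over 9):
  doubled (positions 2,4,...): 2 5 3 9 9 0 2 → sum 30
  kept (positions 1,3,...): 0 9 7 9 5 9 9 8 → sum 56
Total = 86.
86 mod 10 = 6, so the number is invalid.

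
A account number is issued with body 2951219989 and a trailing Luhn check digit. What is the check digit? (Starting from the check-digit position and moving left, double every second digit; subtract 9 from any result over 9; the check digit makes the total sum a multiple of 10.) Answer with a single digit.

Partial digits right→left: 9 8 9 9 1 2 1 5 9 2
Double every second digit counting from the check-digit position (so the 1st, 3rd, 5th, ... of the partial from the right).
  doubled (with −9 where >9): 9 9 2 2 9 → sum 31
  kept as-is: 8 9 2 5 2 → sum 26
Total = 31 + 26 = 57.
Check digit = (10 − (57 mod 10)) mod 10 = 3.

3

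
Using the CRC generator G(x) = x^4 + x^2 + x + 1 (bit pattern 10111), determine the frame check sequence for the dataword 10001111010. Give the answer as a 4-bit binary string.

Append 4 zeros: 100011110100000. Divide by 10111 (XOR where the leading bit is 1):
  pos 0: 10001 XOR 10111 = 00110
  pos 2: 11011 XOR 10111 = 01100
  pos 3: 11001 XOR 10111 = 01110
  pos 4: 11100 XOR 10111 = 01011
  pos 5: 10111 XOR 10111 = 00000
Remainder (last 4 bits) = 0000. This is the CRC / FCS.

0000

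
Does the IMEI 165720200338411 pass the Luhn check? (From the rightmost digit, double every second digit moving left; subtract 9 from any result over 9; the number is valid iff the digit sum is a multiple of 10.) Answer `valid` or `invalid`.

From the right, keep odd positions and double even positions (subtract 9 from any doubled value over 9):
  doubled (positions 2,4,...): 2 7 6 0 0 5 3 → sum 23
  kept (positions 1,3,...): 1 4 3 0 2 2 5 1 → sum 18
Total = 41.
41 mod 10 = 1, so the number is invalid.

invalid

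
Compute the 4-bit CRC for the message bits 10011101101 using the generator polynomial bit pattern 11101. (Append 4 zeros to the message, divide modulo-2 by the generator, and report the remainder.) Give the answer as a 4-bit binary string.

0010

Append 4 zeros: 100111011010000. Divide by 11101 (XOR where the leading bit is 1):
  pos 0: 10011 XOR 11101 = 01110
  pos 1: 11101 XOR 11101 = 00000
  pos 7: 11010 XOR 11101 = 00111
  pos 9: 11100 XOR 11101 = 00001
Remainder (last 4 bits) = 0010. This is the CRC / FCS.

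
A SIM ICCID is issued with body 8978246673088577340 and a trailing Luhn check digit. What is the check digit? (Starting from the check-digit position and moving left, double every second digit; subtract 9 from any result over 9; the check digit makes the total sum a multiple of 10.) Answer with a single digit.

4

Partial digits right→left: 0 4 3 7 7 5 8 8 0 3 7 6 6 4 2 8 7 9 8
Double every second digit counting from the check-digit position (so the 1st, 3rd, 5th, ... of the partial from the right).
  doubled (with −9 where >9): 0 6 5 7 0 5 3 4 5 7 → sum 42
  kept as-is: 4 7 5 8 3 6 4 8 9 → sum 54
Total = 42 + 54 = 96.
Check digit = (10 − (96 mod 10)) mod 10 = 4.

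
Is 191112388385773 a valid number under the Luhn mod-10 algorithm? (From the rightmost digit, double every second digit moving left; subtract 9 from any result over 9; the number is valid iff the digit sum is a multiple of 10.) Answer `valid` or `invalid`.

invalid

From the right, keep odd positions and double even positions (subtract 9 from any doubled value over 9):
  doubled (positions 2,4,...): 5 1 6 7 4 2 9 → sum 34
  kept (positions 1,3,...): 3 7 8 8 3 1 1 1 → sum 32
Total = 66.
66 mod 10 = 6, so the number is invalid.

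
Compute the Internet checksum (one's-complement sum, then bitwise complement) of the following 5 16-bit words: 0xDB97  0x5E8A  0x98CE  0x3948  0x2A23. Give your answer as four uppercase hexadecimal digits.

C9A3

One's-complement addition (fold any carry out of bit 15 back into bit 0):
  0xDB97 + 0x5E8A = 0x13A21 → wrap carry → 0x3A22
  0x3A22 + 0x98CE = 0x0D2F0
  0xD2F0 + 0x3948 = 0x10C38 → wrap carry → 0x0C39
  0x0C39 + 0x2A23 = 0x0365C
One's-complement sum = 0x365C.
Checksum = ~0x365C & 0xFFFF = 0xC9A3.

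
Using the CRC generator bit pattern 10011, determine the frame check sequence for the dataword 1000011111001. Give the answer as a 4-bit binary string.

1100

Append 4 zeros: 10000111110010000. Divide by 10011 (XOR where the leading bit is 1):
  pos 0: 10000 XOR 10011 = 00011
  pos 3: 11111 XOR 10011 = 01100
  pos 4: 11001 XOR 10011 = 01010
  pos 5: 10101 XOR 10011 = 00110
  pos 7: 11000 XOR 10011 = 01011
  pos 8: 10111 XOR 10011 = 00100
  pos 10: 10000 XOR 10011 = 00011
Remainder (last 4 bits) = 1100. This is the CRC / FCS.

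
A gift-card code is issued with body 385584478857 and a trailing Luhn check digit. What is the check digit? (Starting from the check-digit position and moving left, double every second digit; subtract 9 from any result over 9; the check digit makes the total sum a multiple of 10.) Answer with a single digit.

Partial digits right→left: 7 5 8 8 7 4 4 8 5 5 8 3
Double every second digit counting from the check-digit position (so the 1st, 3rd, 5th, ... of the partial from the right).
  doubled (with −9 where >9): 5 7 5 8 1 7 → sum 33
  kept as-is: 5 8 4 8 5 3 → sum 33
Total = 33 + 33 = 66.
Check digit = (10 − (66 mod 10)) mod 10 = 4.

4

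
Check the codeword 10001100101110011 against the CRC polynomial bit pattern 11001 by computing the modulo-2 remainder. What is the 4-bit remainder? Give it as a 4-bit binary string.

Modulo-2 division of 10001100101110011 by 11001:
  pos 0: 10001 XOR 11001 = 01000
  pos 1: 10001 XOR 11001 = 01000
  pos 2: 10000 XOR 11001 = 01001
  pos 3: 10010 XOR 11001 = 01011
  pos 4: 10111 XOR 11001 = 01110
  pos 5: 11100 XOR 11001 = 00101
  pos 7: 10111 XOR 11001 = 01110
  pos 8: 11101 XOR 11001 = 00100
  pos 10: 10000 XOR 11001 = 01001
  pos 11: 10011 XOR 11001 = 01010
  pos 12: 10101 XOR 11001 = 01100
Remainder = 1100 (nonzero — an error is detected).

1100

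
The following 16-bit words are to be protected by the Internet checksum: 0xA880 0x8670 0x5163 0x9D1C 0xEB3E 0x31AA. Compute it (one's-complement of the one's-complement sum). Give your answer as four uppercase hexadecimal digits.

C5A5

One's-complement addition (fold any carry out of bit 15 back into bit 0):
  0xA880 + 0x8670 = 0x12EF0 → wrap carry → 0x2EF1
  0x2EF1 + 0x5163 = 0x08054
  0x8054 + 0x9D1C = 0x11D70 → wrap carry → 0x1D71
  0x1D71 + 0xEB3E = 0x108AF → wrap carry → 0x08B0
  0x08B0 + 0x31AA = 0x03A5A
One's-complement sum = 0x3A5A.
Checksum = ~0x3A5A & 0xFFFF = 0xC5A5.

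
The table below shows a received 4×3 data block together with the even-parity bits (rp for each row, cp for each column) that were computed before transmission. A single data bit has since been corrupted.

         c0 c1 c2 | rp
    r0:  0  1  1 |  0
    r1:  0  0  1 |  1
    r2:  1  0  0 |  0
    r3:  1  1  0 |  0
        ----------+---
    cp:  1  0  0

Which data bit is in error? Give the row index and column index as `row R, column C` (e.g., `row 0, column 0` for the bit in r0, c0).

Recompute each row's even parity and compare to rp:
  r0: data parity 0, sent rp 0 → ok
  r1: data parity 1, sent rp 1 → ok
  r2: data parity 1, sent rp 0 → mismatch
  r3: data parity 0, sent rp 0 → ok
Recompute each column's even parity and compare to cp:
  c0: data parity 0, sent cp 1 → mismatch
  c1: data parity 0, sent cp 0 → ok
  c2: data parity 0, sent cp 0 → ok
Exactly one row (r2) and one column (c0) fail → the flipped bit is at their intersection.

row 2, column 0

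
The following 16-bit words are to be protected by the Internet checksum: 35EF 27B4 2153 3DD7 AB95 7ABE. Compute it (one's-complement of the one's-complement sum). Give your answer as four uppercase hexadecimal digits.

One's-complement addition (fold any carry out of bit 15 back into bit 0):
  0x35EF + 0x27B4 = 0x05DA3
  0x5DA3 + 0x2153 = 0x07EF6
  0x7EF6 + 0x3DD7 = 0x0BCCD
  0xBCCD + 0xAB95 = 0x16862 → wrap carry → 0x6863
  0x6863 + 0x7ABE = 0x0E321
One's-complement sum = 0xE321.
Checksum = ~0xE321 & 0xFFFF = 0x1CDE.

1CDE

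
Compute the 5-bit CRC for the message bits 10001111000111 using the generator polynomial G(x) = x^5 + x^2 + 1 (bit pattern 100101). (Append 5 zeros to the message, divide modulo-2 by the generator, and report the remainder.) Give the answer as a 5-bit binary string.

Append 5 zeros: 1000111100011100000. Divide by 100101 (XOR where the leading bit is 1):
  pos 0: 100011 XOR 100101 = 000110
  pos 3: 110110 XOR 100101 = 010011
  pos 4: 100110 XOR 100101 = 000011
  pos 8: 110111 XOR 100101 = 010010
  pos 9: 100100 XOR 100101 = 000001
Remainder (last 5 bits) = 10000. This is the CRC / FCS.

10000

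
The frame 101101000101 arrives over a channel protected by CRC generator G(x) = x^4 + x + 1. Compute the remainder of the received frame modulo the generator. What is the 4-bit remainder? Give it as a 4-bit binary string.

1000

Modulo-2 division of 101101000101 by 10011:
  pos 0: 10110 XOR 10011 = 00101
  pos 2: 10110 XOR 10011 = 00101
  pos 4: 10100 XOR 10011 = 00111
  pos 6: 11110 XOR 10011 = 01101
  pos 7: 11011 XOR 10011 = 01000
Remainder = 1000 (nonzero — an error is detected).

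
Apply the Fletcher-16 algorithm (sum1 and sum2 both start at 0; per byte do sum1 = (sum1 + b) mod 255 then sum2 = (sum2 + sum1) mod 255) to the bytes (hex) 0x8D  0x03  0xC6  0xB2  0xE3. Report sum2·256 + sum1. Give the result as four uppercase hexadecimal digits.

6DED

Running sums (mod 255):
  after byte 0 (0x8D): sum1=141, sum2=141
  after byte 1 (0x03): sum1=144, sum2=30
  after byte 2 (0xC6): sum1=87, sum2=117
  after byte 3 (0xB2): sum1=10, sum2=127
  after byte 4 (0xE3): sum1=237, sum2=109
Checksum = sum2·256 + sum1 = 109·256 + 237 = 28141 = 0x6DED.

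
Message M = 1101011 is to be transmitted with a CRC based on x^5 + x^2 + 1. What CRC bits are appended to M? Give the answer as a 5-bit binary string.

Append 5 zeros: 110101100000. Divide by 100101 (XOR where the leading bit is 1):
  pos 0: 110101 XOR 100101 = 010000
  pos 1: 100001 XOR 100101 = 000100
  pos 4: 100000 XOR 100101 = 000101
Remainder (last 5 bits) = 10100. This is the CRC / FCS.

10100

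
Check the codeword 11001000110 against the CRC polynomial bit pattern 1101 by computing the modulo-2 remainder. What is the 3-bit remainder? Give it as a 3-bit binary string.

001

Modulo-2 division of 11001000110 by 1101:
  pos 0: 1100 XOR 1101 = 0001
  pos 3: 1100 XOR 1101 = 0001
  pos 6: 1011 XOR 1101 = 0110
  pos 7: 1100 XOR 1101 = 0001
Remainder = 001 (nonzero — an error is detected).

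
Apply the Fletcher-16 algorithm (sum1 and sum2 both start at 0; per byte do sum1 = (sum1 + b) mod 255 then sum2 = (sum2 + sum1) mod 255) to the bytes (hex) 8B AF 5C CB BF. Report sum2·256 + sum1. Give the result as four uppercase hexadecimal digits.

Running sums (mod 255):
  after byte 0 (8B): sum1=139, sum2=139
  after byte 1 (AF): sum1=59, sum2=198
  after byte 2 (5C): sum1=151, sum2=94
  after byte 3 (CB): sum1=99, sum2=193
  after byte 4 (BF): sum1=35, sum2=228
Checksum = sum2·256 + sum1 = 228·256 + 35 = 58403 = 0xE423.

E423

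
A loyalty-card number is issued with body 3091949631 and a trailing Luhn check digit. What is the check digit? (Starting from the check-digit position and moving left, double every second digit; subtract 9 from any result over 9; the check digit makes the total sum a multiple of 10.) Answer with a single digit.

Partial digits right→left: 1 3 6 9 4 9 1 9 0 3
Double every second digit counting from the check-digit position (so the 1st, 3rd, 5th, ... of the partial from the right).
  doubled (with −9 where >9): 2 3 8 2 0 → sum 15
  kept as-is: 3 9 9 9 3 → sum 33
Total = 15 + 33 = 48.
Check digit = (10 − (48 mod 10)) mod 10 = 2.

2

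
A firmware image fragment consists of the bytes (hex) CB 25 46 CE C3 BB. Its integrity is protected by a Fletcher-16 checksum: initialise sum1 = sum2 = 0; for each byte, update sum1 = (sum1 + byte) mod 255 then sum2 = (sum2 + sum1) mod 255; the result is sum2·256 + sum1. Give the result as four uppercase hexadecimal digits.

Running sums (mod 255):
  after byte 0 (CB): sum1=203, sum2=203
  after byte 1 (25): sum1=240, sum2=188
  after byte 2 (46): sum1=55, sum2=243
  after byte 3 (CE): sum1=6, sum2=249
  after byte 4 (C3): sum1=201, sum2=195
  after byte 5 (BB): sum1=133, sum2=73
Checksum = sum2·256 + sum1 = 73·256 + 133 = 18821 = 0x4985.

4985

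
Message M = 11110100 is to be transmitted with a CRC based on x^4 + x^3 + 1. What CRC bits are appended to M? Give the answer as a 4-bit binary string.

0011

Append 4 zeros: 111101000000. Divide by 11001 (XOR where the leading bit is 1):
  pos 0: 11110 XOR 11001 = 00111
  pos 2: 11110 XOR 11001 = 00111
  pos 4: 11100 XOR 11001 = 00101
  pos 6: 10100 XOR 11001 = 01101
  pos 7: 11010 XOR 11001 = 00011
Remainder (last 4 bits) = 0011. This is the CRC / FCS.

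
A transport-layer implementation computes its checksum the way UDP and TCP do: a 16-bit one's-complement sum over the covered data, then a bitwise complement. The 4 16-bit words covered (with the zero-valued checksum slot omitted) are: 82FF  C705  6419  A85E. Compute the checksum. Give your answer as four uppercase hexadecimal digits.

A982

One's-complement addition (fold any carry out of bit 15 back into bit 0):
  0x82FF + 0xC705 = 0x14A04 → wrap carry → 0x4A05
  0x4A05 + 0x6419 = 0x0AE1E
  0xAE1E + 0xA85E = 0x1567C → wrap carry → 0x567D
One's-complement sum = 0x567D.
Checksum = ~0x567D & 0xFFFF = 0xA982.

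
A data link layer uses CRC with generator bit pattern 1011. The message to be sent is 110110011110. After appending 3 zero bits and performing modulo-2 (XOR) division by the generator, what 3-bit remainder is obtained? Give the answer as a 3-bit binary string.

Append 3 zeros: 110110011110000. Divide by 1011 (XOR where the leading bit is 1):
  pos 0: 1101 XOR 1011 = 0110
  pos 1: 1101 XOR 1011 = 0110
  pos 2: 1100 XOR 1011 = 0111
  pos 3: 1110 XOR 1011 = 0101
  pos 4: 1011 XOR 1011 = 0000
  pos 8: 1110 XOR 1011 = 0101
  pos 9: 1010 XOR 1011 = 0001
Remainder (last 3 bits) = 100. This is the CRC / FCS.

100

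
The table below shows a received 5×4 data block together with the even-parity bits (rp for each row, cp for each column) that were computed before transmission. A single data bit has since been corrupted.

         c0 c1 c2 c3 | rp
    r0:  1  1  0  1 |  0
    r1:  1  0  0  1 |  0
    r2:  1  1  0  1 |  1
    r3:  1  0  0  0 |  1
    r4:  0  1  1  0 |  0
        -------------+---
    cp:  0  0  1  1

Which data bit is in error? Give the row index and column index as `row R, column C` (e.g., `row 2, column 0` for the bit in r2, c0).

Recompute each row's even parity and compare to rp:
  r0: data parity 1, sent rp 0 → mismatch
  r1: data parity 0, sent rp 0 → ok
  r2: data parity 1, sent rp 1 → ok
  r3: data parity 1, sent rp 1 → ok
  r4: data parity 0, sent rp 0 → ok
Recompute each column's even parity and compare to cp:
  c0: data parity 0, sent cp 0 → ok
  c1: data parity 1, sent cp 0 → mismatch
  c2: data parity 1, sent cp 1 → ok
  c3: data parity 1, sent cp 1 → ok
Exactly one row (r0) and one column (c1) fail → the flipped bit is at their intersection.

row 0, column 1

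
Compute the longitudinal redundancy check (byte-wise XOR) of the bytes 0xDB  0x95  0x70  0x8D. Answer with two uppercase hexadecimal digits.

XOR the bytes together:
  start with 0xDB
  0xDB ⊕ 0x95 = 0x4E
  0x4E ⊕ 0x70 = 0x3E
  0x3E ⊕ 0x8D = 0xB3

B3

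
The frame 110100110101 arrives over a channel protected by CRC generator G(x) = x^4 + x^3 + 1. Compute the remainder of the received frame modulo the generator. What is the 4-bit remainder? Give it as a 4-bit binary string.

Modulo-2 division of 110100110101 by 11001:
  pos 0: 11010 XOR 11001 = 00011
  pos 3: 11011 XOR 11001 = 00010
  pos 6: 10010 XOR 11001 = 01011
  pos 7: 10111 XOR 11001 = 01110
Remainder = 1110 (nonzero — an error is detected).

1110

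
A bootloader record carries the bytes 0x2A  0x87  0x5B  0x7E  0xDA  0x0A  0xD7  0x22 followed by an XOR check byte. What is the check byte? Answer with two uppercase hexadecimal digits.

XOR the bytes together:
  start with 0x2A
  0x2A ⊕ 0x87 = 0xAD
  0xAD ⊕ 0x5B = 0xF6
  0xF6 ⊕ 0x7E = 0x88
  0x88 ⊕ 0xDA = 0x52
  0x52 ⊕ 0x0A = 0x58
  0x58 ⊕ 0xD7 = 0x8F
  0x8F ⊕ 0x22 = 0xAD

AD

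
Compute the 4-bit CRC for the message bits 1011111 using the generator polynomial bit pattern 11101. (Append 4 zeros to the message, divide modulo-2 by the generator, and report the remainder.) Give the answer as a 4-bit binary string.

1111

Append 4 zeros: 10111110000. Divide by 11101 (XOR where the leading bit is 1):
  pos 0: 10111 XOR 11101 = 01010
  pos 1: 10101 XOR 11101 = 01000
  pos 2: 10001 XOR 11101 = 01100
  pos 3: 11000 XOR 11101 = 00101
  pos 5: 10100 XOR 11101 = 01001
  pos 6: 10010 XOR 11101 = 01111
Remainder (last 4 bits) = 1111. This is the CRC / FCS.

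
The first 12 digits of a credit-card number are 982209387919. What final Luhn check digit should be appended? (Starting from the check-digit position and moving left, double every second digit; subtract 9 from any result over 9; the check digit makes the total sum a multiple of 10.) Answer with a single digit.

3

Partial digits right→left: 9 1 9 7 8 3 9 0 2 2 8 9
Double every second digit counting from the check-digit position (so the 1st, 3rd, 5th, ... of the partial from the right).
  doubled (with −9 where >9): 9 9 7 9 4 7 → sum 45
  kept as-is: 1 7 3 0 2 9 → sum 22
Total = 45 + 22 = 67.
Check digit = (10 − (67 mod 10)) mod 10 = 3.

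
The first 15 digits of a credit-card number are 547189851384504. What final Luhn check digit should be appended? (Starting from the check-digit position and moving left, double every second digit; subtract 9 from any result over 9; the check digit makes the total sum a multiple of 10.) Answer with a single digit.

6

Partial digits right→left: 4 0 5 4 8 3 1 5 8 9 8 1 7 4 5
Double every second digit counting from the check-digit position (so the 1st, 3rd, 5th, ... of the partial from the right).
  doubled (with −9 where >9): 8 1 7 2 7 7 5 1 → sum 38
  kept as-is: 0 4 3 5 9 1 4 → sum 26
Total = 38 + 26 = 64.
Check digit = (10 − (64 mod 10)) mod 10 = 6.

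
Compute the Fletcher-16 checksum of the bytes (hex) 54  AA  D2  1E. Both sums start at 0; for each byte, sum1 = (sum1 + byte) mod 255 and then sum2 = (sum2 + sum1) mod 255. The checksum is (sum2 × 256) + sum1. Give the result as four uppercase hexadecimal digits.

15EF

Running sums (mod 255):
  after byte 0 (54): sum1=84, sum2=84
  after byte 1 (AA): sum1=254, sum2=83
  after byte 2 (D2): sum1=209, sum2=37
  after byte 3 (1E): sum1=239, sum2=21
Checksum = sum2·256 + sum1 = 21·256 + 239 = 5615 = 0x15EF.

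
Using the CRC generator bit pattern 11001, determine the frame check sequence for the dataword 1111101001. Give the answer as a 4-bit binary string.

1001

Append 4 zeros: 11111010010000. Divide by 11001 (XOR where the leading bit is 1):
  pos 0: 11111 XOR 11001 = 00110
  pos 2: 11001 XOR 11001 = 00000
  pos 9: 10000 XOR 11001 = 01001
Remainder (last 4 bits) = 1001. This is the CRC / FCS.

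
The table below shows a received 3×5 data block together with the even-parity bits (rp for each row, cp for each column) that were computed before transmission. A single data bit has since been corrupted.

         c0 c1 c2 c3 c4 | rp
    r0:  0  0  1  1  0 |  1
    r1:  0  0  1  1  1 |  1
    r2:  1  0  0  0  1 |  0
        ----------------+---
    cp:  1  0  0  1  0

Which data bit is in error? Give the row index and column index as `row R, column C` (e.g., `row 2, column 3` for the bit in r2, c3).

row 0, column 3

Recompute each row's even parity and compare to rp:
  r0: data parity 0, sent rp 1 → mismatch
  r1: data parity 1, sent rp 1 → ok
  r2: data parity 0, sent rp 0 → ok
Recompute each column's even parity and compare to cp:
  c0: data parity 1, sent cp 1 → ok
  c1: data parity 0, sent cp 0 → ok
  c2: data parity 0, sent cp 0 → ok
  c3: data parity 0, sent cp 1 → mismatch
  c4: data parity 0, sent cp 0 → ok
Exactly one row (r0) and one column (c3) fail → the flipped bit is at their intersection.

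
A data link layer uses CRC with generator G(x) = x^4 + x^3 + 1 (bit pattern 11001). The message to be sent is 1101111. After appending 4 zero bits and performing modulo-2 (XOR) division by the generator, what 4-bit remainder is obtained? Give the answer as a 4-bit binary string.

0101

Append 4 zeros: 11011110000. Divide by 11001 (XOR where the leading bit is 1):
  pos 0: 11011 XOR 11001 = 00010
  pos 3: 10110 XOR 11001 = 01111
  pos 4: 11110 XOR 11001 = 00111
  pos 6: 11100 XOR 11001 = 00101
Remainder (last 4 bits) = 0101. This is the CRC / FCS.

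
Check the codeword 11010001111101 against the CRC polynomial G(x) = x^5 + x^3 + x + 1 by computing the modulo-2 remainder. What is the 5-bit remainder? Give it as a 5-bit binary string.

10110

Modulo-2 division of 11010001111101 by 101011:
  pos 0: 110100 XOR 101011 = 011111
  pos 1: 111110 XOR 101011 = 010101
  pos 2: 101011 XOR 101011 = 000000
  pos 8: 111101 XOR 101011 = 010110
Remainder = 10110 (nonzero — an error is detected).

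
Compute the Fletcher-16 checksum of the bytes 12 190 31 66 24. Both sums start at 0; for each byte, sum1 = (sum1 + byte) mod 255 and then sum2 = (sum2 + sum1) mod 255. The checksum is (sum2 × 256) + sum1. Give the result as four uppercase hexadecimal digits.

3144

Running sums (mod 255):
  after byte 0 (12): sum1=12, sum2=12
  after byte 1 (190): sum1=202, sum2=214
  after byte 2 (31): sum1=233, sum2=192
  after byte 3 (66): sum1=44, sum2=236
  after byte 4 (24): sum1=68, sum2=49
Checksum = sum2·256 + sum1 = 49·256 + 68 = 12612 = 0x3144.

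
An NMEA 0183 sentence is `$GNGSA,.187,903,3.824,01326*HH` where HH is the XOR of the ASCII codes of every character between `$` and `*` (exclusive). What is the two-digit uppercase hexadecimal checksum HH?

63

XOR the ASCII codes of the payload characters:
  'G' = 0x47 → acc = 0x47
  'N' = 0x4E → acc = 0x09
  'G' = 0x47 → acc = 0x4E
  'S' = 0x53 → acc = 0x1D
  'A' = 0x41 → acc = 0x5C
  ',' = 0x2C → acc = 0x70
  '.' = 0x2E → acc = 0x5E
  '1' = 0x31 → acc = 0x6F
  '8' = 0x38 → acc = 0x57
  '7' = 0x37 → acc = 0x60
  ',' = 0x2C → acc = 0x4C
  '9' = 0x39 → acc = 0x75
  '0' = 0x30 → acc = 0x45
  '3' = 0x33 → acc = 0x76
  ',' = 0x2C → acc = 0x5A
  '3' = 0x33 → acc = 0x69
  '.' = 0x2E → acc = 0x47
  '8' = 0x38 → acc = 0x7F
  '2' = 0x32 → acc = 0x4D
  '4' = 0x34 → acc = 0x79
  ',' = 0x2C → acc = 0x55
  '0' = 0x30 → acc = 0x65
  '1' = 0x31 → acc = 0x54
  '3' = 0x33 → acc = 0x67
  '2' = 0x32 → acc = 0x55
  '6' = 0x36 → acc = 0x63
Checksum = 0x63.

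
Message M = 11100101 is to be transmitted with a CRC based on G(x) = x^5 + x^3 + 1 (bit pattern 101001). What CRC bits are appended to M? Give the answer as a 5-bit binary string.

00110

Append 5 zeros: 1110010100000. Divide by 101001 (XOR where the leading bit is 1):
  pos 0: 111001 XOR 101001 = 010000
  pos 1: 100000 XOR 101001 = 001001
  pos 3: 100110 XOR 101001 = 001111
  pos 5: 111100 XOR 101001 = 010101
  pos 6: 101010 XOR 101001 = 000011
Remainder (last 5 bits) = 00110. This is the CRC / FCS.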